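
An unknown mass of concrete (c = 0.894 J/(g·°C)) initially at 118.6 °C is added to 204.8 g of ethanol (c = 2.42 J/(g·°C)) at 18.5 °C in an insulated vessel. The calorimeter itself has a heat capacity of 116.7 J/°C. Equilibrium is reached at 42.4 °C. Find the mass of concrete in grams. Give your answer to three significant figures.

q_gained = (204.8 × 2.42 + 116.7) × (42.4 − 18.5) = 14630 J
q_lost = m × 0.894 × (118.6 − 42.4) = 68.1228 m
m = 14630 / 68.1228 = 215 g

m = 215 g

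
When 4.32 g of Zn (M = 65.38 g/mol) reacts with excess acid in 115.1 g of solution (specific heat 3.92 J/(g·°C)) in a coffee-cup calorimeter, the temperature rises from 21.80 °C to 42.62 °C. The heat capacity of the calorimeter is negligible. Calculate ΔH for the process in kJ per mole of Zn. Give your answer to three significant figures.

|ΔT| = |42.62 − 21.80| = 20.82 °C
|q_surr| = (115.1 × 3.92) × 20.82 = 451.192 × 20.82 = 9394 J
n(Zn) = 4.32 / 65.38 = 0.06608 mol
Temperature rose, so q_rxn = −|q_surr| = -9.394 kJ
ΔH = q_rxn / n = -142.2 kJ/mol

ΔH = -142 kJ/mol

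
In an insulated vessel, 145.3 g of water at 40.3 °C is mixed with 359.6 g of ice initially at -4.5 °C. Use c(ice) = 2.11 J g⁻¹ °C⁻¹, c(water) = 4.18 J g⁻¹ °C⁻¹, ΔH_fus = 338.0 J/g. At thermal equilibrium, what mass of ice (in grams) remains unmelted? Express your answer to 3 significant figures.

Heat to warm all ice to 0 °C: 359.6×2.11×4.5 = 3414.4 J
Heat released by water cooling to 0 °C: 145.3×4.18×40.3 = 24476 J
24476 J < 3414.4 + 359.6×338.0 = 124959.2 J, so not all ice melts; final T = 0 °C.
Heat left for melting: 24476 − 3414.4 = 21061.6 J
Mass melted = 21061.6 / 338.0 = 62.31 g
Ice remaining = 359.6 − 62.31 = 297.29 g

m_ice remaining = 297 g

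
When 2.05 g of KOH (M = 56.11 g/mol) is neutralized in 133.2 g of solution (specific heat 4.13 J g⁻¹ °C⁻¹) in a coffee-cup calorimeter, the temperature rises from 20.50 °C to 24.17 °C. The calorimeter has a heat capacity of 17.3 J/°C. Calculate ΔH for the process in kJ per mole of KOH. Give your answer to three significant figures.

|ΔT| = |24.17 − 20.50| = 3.67 °C
|q_surr| = (133.2 × 4.13 + 17.3) × 3.67 = 567.416 × 3.67 = 2082 J
n(KOH) = 2.05 / 56.11 = 0.03654 mol
Temperature rose, so q_rxn = −|q_surr| = -2.082 kJ
ΔH = q_rxn / n = -56.98 kJ/mol

ΔH = -57.0 kJ/mol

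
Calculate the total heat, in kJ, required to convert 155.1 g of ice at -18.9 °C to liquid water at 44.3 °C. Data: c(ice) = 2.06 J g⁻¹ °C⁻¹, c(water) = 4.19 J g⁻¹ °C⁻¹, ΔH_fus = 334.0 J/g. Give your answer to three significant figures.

q = 86.6 kJ

q1 (heat ice -18.9→0.0 °C): 155.1 × 2.06 × 18.9 = 6039 J
q2 (melt at 0 °C): 155.1 × 334.0 = 51803 J
q3 (heat water 0.0→44.3 °C): 155.1 × 4.19 × 44.3 = 28789 J
Total: 6039 + 51803 + 28789 = 86631 J = 86.6 kJ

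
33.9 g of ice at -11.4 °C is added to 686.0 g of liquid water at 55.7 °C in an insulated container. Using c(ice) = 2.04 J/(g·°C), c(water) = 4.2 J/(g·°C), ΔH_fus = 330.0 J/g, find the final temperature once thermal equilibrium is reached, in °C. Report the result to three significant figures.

T_f = 49.1 °C

Heat to bring ice to 0 °C and melt it: q₁ = 33.9×2.04×11.4 + 33.9×330.0 = 11975 J
Heat the water can supply cooling to 0 °C: 686.0×4.2×55.7 = 160483 J > q₁, so all ice melts.
Energy balance: 686.0×4.2×(55.7 − T) = 11975 + 33.9×4.2×(T − 0)
2881.2(55.7 − T) = 11975 + 142.38 T
160483 − 11975 = 3023.58 T
T = 148508 / 3023.58 = 49.12 °C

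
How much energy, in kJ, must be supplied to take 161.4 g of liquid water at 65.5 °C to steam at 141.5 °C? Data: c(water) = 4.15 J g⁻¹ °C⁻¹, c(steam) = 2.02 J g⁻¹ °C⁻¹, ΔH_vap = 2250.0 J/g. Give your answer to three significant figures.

q1 (heat water 65.5→100.0 °C): 161.4 × 4.15 × 34.5 = 23108 J
q2 (vaporize at 100 °C): 161.4 × 2250.0 = 363150 J
q3 (heat steam 100.0→141.5 °C): 161.4 × 2.02 × 41.5 = 13530 J
Total: 23108 + 363150 + 13530 = 399788 J = 400 kJ

q = 400 kJ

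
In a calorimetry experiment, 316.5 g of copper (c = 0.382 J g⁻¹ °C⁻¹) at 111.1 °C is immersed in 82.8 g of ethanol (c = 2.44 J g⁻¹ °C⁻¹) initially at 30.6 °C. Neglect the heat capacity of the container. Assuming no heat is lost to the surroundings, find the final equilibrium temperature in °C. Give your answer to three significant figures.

T_f = 60.7 °C

Heat lost by copper = heat gained by ethanol.
(316.5)(0.382)(111.1 − T) = (82.8)(2.44)(T − 30.6)
120.903 (111.1 − T) = 202.032 (T − 30.6)
13432 − 120.903 T = 202.032 T − 6182.2
19614.2 = 322.935 T
T = 60.74 °C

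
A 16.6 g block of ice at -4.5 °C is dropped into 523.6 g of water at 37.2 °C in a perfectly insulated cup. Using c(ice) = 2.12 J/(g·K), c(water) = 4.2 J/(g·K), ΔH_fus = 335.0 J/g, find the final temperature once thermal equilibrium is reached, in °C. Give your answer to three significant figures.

T_f = 33.5 °C

Heat to bring ice to 0 °C and melt it: q₁ = 16.6×2.12×4.5 + 16.6×335.0 = 5719.4 J
Heat the water can supply cooling to 0 °C: 523.6×4.2×37.2 = 81807.3 J > q₁, so all ice melts.
Energy balance: 523.6×4.2×(37.2 − T) = 5719.4 + 16.6×4.2×(T − 0)
2199.12(37.2 − T) = 5719.4 + 69.72 T
81807.3 − 5719.4 = 2268.84 T
T = 76087.9 / 2268.84 = 33.54 °C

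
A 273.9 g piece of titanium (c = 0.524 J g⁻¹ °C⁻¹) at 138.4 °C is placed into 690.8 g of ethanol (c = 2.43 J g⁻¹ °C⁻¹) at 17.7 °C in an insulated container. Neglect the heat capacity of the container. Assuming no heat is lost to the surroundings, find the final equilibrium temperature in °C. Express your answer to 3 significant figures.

T_f = 27.2 °C

Heat lost by titanium = heat gained by ethanol.
(273.9)(0.524)(138.4 − T) = (690.8)(2.43)(T − 17.7)
143.5236 (138.4 − T) = 1678.644 (T − 17.7)
19864 − 143.5236 T = 1678.644 T − 29712
49576 = 1822.1676 T
T = 27.21 °C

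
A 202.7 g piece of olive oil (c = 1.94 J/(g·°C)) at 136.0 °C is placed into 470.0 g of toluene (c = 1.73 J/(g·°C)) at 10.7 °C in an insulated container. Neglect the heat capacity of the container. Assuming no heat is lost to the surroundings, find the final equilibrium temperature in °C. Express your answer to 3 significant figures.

T_f = 51.5 °C

Heat lost by olive oil = heat gained by toluene.
(202.7)(1.94)(136.0 − T) = (470.0)(1.73)(T − 10.7)
393.238 (136.0 − T) = 813.1 (T − 10.7)
53480 − 393.238 T = 813.1 T − 8700.2
62180.2 = 1206.338 T
T = 51.54 °C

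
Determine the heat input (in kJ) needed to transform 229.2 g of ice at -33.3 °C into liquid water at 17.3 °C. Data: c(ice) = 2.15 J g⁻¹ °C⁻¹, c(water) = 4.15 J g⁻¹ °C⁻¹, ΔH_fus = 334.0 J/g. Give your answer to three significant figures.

q1 (heat ice -33.3→0.0 °C): 229.2 × 2.15 × 33.3 = 16410 J
q2 (melt at 0 °C): 229.2 × 334.0 = 76553 J
q3 (heat water 0.0→17.3 °C): 229.2 × 4.15 × 17.3 = 16455 J
Total: 16410 + 76553 + 16455 = 109418 J = 109 kJ

q = 109 kJ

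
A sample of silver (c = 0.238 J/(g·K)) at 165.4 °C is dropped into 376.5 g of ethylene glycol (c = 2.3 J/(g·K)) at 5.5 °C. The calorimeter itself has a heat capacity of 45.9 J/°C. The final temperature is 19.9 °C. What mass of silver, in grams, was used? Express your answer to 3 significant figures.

q_gained = (376.5 × 2.3 + 45.9) × (19.9 − 5.5) = 13130 J
q_lost = m × 0.238 × (165.4 − 19.9) = 34.629 m
m = 13130 / 34.629 = 379 g

m = 379 g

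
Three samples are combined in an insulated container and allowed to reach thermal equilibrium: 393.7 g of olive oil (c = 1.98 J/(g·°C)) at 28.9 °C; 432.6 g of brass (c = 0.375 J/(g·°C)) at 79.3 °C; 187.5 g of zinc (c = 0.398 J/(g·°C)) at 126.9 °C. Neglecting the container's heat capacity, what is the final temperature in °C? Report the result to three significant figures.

Σ mᵢcᵢ(T − Tᵢ) = 0  ⇒  T = Σ mᵢcᵢTᵢ / Σ mᵢcᵢ
Σ mᵢcᵢ = 393.7×1.98 + 432.6×0.375 + 187.5×0.398 = 1016.376
Σ mᵢcᵢTᵢ = 779.526×28.9 + 162.225×79.3 + 74.625×126.9 = 44863
T = 44863 / 1016.376 = 44.14 °C

T_f = 44.1 °C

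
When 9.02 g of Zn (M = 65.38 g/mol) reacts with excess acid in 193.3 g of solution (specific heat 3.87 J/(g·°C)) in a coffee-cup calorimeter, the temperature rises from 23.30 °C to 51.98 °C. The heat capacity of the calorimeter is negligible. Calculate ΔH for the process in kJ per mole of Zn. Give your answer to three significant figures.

|ΔT| = |51.98 − 23.30| = 28.68 °C
|q_surr| = (193.3 × 3.87) × 28.68 = 748.071 × 28.68 = 21455 J
n(Zn) = 9.02 / 65.38 = 0.13796 mol
Temperature rose, so q_rxn = −|q_surr| = -21.455 kJ
ΔH = q_rxn / n = -155.5 kJ/mol

ΔH = -156 kJ/mol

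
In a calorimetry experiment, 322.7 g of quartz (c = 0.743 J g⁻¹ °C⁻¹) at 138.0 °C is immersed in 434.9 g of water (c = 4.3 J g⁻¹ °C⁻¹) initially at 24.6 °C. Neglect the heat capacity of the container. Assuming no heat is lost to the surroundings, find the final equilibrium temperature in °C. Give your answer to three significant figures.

T_f = 37.5 °C

Heat lost by quartz = heat gained by water.
(322.7)(0.743)(138.0 − T) = (434.9)(4.3)(T − 24.6)
239.7661 (138.0 − T) = 1870.07 (T − 24.6)
33088 − 239.7661 T = 1870.07 T − 46004
79092 = 2109.8361 T
T = 37.49 °C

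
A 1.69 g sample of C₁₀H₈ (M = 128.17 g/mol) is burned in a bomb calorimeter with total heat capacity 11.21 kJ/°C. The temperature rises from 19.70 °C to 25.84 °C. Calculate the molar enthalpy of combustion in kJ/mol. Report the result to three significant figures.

ΔH = -5220 kJ/mol

ΔT = 25.84 − 19.70 = 6.14 °C
q_cal = C_cal × ΔT = 11.21 × 6.14 = 68.8294 kJ
n = 1.69 / 128.17 = 0.01319 mol
q_rxn = −q_cal = -68.8294 kJ
ΔH = -68.8294 / 0.01319 = -5218 kJ/mol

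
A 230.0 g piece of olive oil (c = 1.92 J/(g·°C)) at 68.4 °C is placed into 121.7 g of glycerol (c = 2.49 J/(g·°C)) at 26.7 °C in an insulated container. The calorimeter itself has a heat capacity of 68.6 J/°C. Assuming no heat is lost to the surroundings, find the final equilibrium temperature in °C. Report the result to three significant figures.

T_f = 49.3 °C

Heat lost by olive oil = heat gained by glycerol + calorimeter.
(230.0)(1.92)(68.4 − T) = [(121.7)(2.49) + 68.6](T − 26.7)
441.6 (68.4 − T) = 371.633 (T − 26.7)
30205 − 441.6 T = 371.633 T − 9922.6
40127.6 = 813.233 T
T = 49.34 °C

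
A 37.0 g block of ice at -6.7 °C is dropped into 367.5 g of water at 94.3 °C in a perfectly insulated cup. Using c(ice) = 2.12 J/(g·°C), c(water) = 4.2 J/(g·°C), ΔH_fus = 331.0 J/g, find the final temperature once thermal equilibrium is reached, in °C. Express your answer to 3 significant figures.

Heat to bring ice to 0 °C and melt it: q₁ = 37.0×2.12×6.7 + 37.0×331.0 = 12773 J
Heat the water can supply cooling to 0 °C: 367.5×4.2×94.3 = 145552 J > q₁, so all ice melts.
Energy balance: 367.5×4.2×(94.3 − T) = 12773 + 37.0×4.2×(T − 0)
1543.5(94.3 − T) = 12773 + 155.4 T
145552 − 12773 = 1698.9 T
T = 132779 / 1698.9 = 78.16 °C

T_f = 78.2 °C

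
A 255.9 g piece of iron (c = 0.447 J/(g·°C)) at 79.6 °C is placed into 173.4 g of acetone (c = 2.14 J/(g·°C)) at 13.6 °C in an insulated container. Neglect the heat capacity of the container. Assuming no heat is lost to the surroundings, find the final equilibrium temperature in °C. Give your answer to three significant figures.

Heat lost by iron = heat gained by acetone.
(255.9)(0.447)(79.6 − T) = (173.4)(2.14)(T − 13.6)
114.3873 (79.6 − T) = 371.076 (T − 13.6)
9105.2 − 114.3873 T = 371.076 T − 5046.6
14151.8 = 485.4633 T
T = 29.15 °C

T_f = 29.2 °C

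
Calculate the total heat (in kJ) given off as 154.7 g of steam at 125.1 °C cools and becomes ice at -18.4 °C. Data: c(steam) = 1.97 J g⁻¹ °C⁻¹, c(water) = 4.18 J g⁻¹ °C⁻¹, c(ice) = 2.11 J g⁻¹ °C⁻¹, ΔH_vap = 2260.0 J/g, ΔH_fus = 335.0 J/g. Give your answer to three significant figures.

q1 (cool steam 125.1→100 °C): 154.7 × 1.97 × 25.1 = 7649 J
q2 (condense at 100 °C): 154.7 × 2260.0 = 349622 J
q3 (cool water 100→0 °C): 154.7 × 4.18 × 100.0 = 64665 J
q4 (freeze at 0 °C): 154.7 × 335.0 = 51825 J
q5 (cool ice 0→-18.4 °C): 154.7 × 2.11 × 18.4 = 6006 J
Total: 7649 + 349622 + 64665 + 51825 + 6006 = 479767 J = 480 kJ

q = 480 kJ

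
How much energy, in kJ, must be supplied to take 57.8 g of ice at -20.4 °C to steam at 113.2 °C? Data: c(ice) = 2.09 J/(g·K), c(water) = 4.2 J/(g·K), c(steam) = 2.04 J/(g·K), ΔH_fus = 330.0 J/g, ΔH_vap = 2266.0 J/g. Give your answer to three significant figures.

q1 (heat ice -20.4→0.0 °C): 57.8 × 2.09 × 20.4 = 2464 J
q2 (melt at 0 °C): 57.8 × 330.0 = 19074 J
q3 (heat water 0.0→100.0 °C): 57.8 × 4.2 × 100.0 = 24276 J
q4 (vaporize at 100 °C): 57.8 × 2266.0 = 130975 J
q5 (heat steam 100.0→113.2 °C): 57.8 × 2.04 × 13.2 = 1556 J
Total: 2464 + 19074 + 24276 + 130975 + 1556 = 178345 J = 178 kJ

q = 178 kJ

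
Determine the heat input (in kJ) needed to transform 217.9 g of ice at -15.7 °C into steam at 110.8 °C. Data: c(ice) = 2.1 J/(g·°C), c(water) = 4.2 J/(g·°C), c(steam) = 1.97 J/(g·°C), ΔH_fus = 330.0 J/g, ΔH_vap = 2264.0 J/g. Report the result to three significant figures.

q1 (heat ice -15.7→0.0 °C): 217.9 × 2.1 × 15.7 = 7184 J
q2 (melt at 0 °C): 217.9 × 330.0 = 71907 J
q3 (heat water 0.0→100.0 °C): 217.9 × 4.2 × 100.0 = 91518 J
q4 (vaporize at 100 °C): 217.9 × 2264.0 = 493326 J
q5 (heat steam 100.0→110.8 °C): 217.9 × 1.97 × 10.8 = 4636 J
Total: 7184 + 71907 + 91518 + 493326 + 4636 = 668571 J = 669 kJ

q = 669 kJ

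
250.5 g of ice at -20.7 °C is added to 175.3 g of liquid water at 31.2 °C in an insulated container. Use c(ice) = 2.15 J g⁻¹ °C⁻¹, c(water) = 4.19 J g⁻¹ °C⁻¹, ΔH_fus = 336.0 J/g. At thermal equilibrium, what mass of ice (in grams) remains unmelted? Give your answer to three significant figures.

m_ice remaining = 215 g

Heat to warm all ice to 0 °C: 250.5×2.15×20.7 = 11149 J
Heat released by water cooling to 0 °C: 175.3×4.19×31.2 = 22917 J
22917 J < 11149 + 250.5×336.0 = 95317 J, so not all ice melts; final T = 0 °C.
Heat left for melting: 22917 − 11149 = 11768 J
Mass melted = 11768 / 336.0 = 35.02 g
Ice remaining = 250.5 − 35.02 = 215.48 g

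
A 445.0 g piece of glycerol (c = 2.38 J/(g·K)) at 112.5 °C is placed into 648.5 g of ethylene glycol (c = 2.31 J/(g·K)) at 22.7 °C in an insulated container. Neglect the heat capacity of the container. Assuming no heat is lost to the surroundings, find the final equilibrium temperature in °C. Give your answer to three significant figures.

T_f = 59.9 °C

Heat lost by glycerol = heat gained by ethylene glycol.
(445.0)(2.38)(112.5 − T) = (648.5)(2.31)(T − 22.7)
1059.1 (112.5 − T) = 1498.035 (T − 22.7)
119150 − 1059.1 T = 1498.035 T − 34005
153155 = 2557.135 T
T = 59.89 °C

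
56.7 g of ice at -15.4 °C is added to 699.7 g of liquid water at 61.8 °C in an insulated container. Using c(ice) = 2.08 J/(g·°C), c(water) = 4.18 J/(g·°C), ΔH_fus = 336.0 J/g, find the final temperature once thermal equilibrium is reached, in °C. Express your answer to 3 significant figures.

T_f = 50.6 °C

Heat to bring ice to 0 °C and melt it: q₁ = 56.7×2.08×15.4 + 56.7×336.0 = 20867 J
Heat the water can supply cooling to 0 °C: 699.7×4.18×61.8 = 180749 J > q₁, so all ice melts.
Energy balance: 699.7×4.18×(61.8 − T) = 20867 + 56.7×4.18×(T − 0)
2924.746(61.8 − T) = 20867 + 237.006 T
180749 − 20867 = 3161.752 T
T = 159882 / 3161.752 = 50.57 °C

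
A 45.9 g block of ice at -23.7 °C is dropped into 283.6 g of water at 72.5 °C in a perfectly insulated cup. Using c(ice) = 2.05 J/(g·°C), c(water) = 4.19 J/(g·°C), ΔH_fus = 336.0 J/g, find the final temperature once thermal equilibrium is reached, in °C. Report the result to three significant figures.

T_f = 49.6 °C

Heat to bring ice to 0 °C and melt it: q₁ = 45.9×2.05×23.7 + 45.9×336.0 = 17652 J
Heat the water can supply cooling to 0 °C: 283.6×4.19×72.5 = 86150.6 J > q₁, so all ice melts.
Energy balance: 283.6×4.19×(72.5 − T) = 17652 + 45.9×4.19×(T − 0)
1188.284(72.5 − T) = 17652 + 192.321 T
86150.6 − 17652 = 1380.605 T
T = 68498.6 / 1380.605 = 49.61 °C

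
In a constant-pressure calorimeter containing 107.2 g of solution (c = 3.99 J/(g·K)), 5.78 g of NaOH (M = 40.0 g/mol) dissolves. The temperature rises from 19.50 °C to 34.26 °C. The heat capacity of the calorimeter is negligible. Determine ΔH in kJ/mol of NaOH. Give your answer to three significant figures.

ΔH = -43.7 kJ/mol

|ΔT| = |34.26 − 19.50| = 14.76 °C
|q_surr| = (107.2 × 3.99) × 14.76 = 427.728 × 14.76 = 6313 J
n(NaOH) = 5.78 / 40.0 = 0.1445 mol
Temperature rose, so q_rxn = −|q_surr| = -6.313 kJ
ΔH = q_rxn / n = -43.69 kJ/mol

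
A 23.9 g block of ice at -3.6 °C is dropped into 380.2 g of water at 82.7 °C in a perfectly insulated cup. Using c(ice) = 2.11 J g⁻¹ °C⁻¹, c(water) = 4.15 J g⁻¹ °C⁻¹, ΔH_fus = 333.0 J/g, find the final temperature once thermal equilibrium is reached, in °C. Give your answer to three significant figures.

T_f = 73.0 °C

Heat to bring ice to 0 °C and melt it: q₁ = 23.9×2.11×3.6 + 23.9×333.0 = 8140.2 J
Heat the water can supply cooling to 0 °C: 380.2×4.15×82.7 = 130487 J > q₁, so all ice melts.
Energy balance: 380.2×4.15×(82.7 − T) = 8140.2 + 23.9×4.15×(T − 0)
1577.83(82.7 − T) = 8140.2 + 99.185 T
130487 − 8140.2 = 1677.015 T
T = 122346.8 / 1677.015 = 72.96 °C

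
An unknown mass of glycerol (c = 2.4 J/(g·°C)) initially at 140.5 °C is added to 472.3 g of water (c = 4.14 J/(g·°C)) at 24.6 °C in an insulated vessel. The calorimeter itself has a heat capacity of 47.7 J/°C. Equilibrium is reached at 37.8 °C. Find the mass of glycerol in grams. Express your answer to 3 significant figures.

q_gained = (472.3 × 4.14 + 47.7) × (37.8 − 24.6) = 26440 J
q_lost = m × 2.4 × (140.5 − 37.8) = 246.48 m
m = 26440 / 246.48 = 107 g

m = 107 g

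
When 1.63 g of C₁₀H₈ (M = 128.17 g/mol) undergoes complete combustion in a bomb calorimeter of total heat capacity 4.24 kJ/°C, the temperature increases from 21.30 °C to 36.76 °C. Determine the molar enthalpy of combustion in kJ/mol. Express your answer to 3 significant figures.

ΔH = -5150 kJ/mol

ΔT = 36.76 − 21.30 = 15.46 °C
q_cal = C_cal × ΔT = 4.24 × 15.46 = 65.5504 kJ
n = 1.63 / 128.17 = 0.01272 mol
q_rxn = −q_cal = -65.5504 kJ
ΔH = -65.5504 / 0.01272 = -5153 kJ/mol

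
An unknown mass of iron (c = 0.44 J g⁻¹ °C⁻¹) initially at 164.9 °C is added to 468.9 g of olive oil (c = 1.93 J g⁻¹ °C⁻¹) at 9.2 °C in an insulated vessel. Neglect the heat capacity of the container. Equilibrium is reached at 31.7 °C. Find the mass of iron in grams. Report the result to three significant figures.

m = 347 g

q_gained = (468.9 × 1.93) × (31.7 − 9.2) = 20360 J
q_lost = m × 0.44 × (164.9 − 31.7) = 58.608 m
m = 20360 / 58.608 = 347 g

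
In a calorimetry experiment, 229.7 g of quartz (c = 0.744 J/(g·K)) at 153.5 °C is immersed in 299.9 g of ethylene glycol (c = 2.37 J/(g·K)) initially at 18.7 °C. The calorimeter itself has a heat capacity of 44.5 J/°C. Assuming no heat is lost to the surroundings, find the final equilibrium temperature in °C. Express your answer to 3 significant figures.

Heat lost by quartz = heat gained by ethylene glycol + calorimeter.
(229.7)(0.744)(153.5 − T) = [(299.9)(2.37) + 44.5](T − 18.7)
170.8968 (153.5 − T) = 755.263 (T − 18.7)
26233 − 170.8968 T = 755.263 T − 14123
40356 = 926.1598 T
T = 43.57 °C

T_f = 43.6 °C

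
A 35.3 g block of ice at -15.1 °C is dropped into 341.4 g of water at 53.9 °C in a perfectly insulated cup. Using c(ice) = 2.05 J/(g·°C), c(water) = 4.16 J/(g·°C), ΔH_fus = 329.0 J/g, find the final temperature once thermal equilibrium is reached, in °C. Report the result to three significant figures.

Heat to bring ice to 0 °C and melt it: q₁ = 35.3×2.05×15.1 + 35.3×329.0 = 12706 J
Heat the water can supply cooling to 0 °C: 341.4×4.16×53.9 = 76550.1 J > q₁, so all ice melts.
Energy balance: 341.4×4.16×(53.9 − T) = 12706 + 35.3×4.16×(T − 0)
1420.224(53.9 − T) = 12706 + 146.848 T
76550.1 − 12706 = 1567.072 T
T = 63844.1 / 1567.072 = 40.74 °C

T_f = 40.7 °C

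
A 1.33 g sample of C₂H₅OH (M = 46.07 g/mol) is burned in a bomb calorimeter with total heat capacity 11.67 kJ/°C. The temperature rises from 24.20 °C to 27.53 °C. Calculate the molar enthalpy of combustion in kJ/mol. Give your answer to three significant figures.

ΔH = -1350 kJ/mol

ΔT = 27.53 − 24.20 = 3.33 °C
q_cal = C_cal × ΔT = 11.67 × 3.33 = 38.8611 kJ
n = 1.33 / 46.07 = 0.02887 mol
q_rxn = −q_cal = -38.8611 kJ
ΔH = -38.8611 / 0.02887 = -1346 kJ/mol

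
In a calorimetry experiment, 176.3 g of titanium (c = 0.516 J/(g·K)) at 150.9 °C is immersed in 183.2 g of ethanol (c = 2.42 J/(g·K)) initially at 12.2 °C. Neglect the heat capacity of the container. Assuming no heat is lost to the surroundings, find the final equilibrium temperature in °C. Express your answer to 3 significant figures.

T_f = 35.8 °C

Heat lost by titanium = heat gained by ethanol.
(176.3)(0.516)(150.9 − T) = (183.2)(2.42)(T − 12.2)
90.9708 (150.9 − T) = 443.344 (T − 12.2)
13727 − 90.9708 T = 443.344 T − 5408.8
19135.8 = 534.3148 T
T = 35.81 °C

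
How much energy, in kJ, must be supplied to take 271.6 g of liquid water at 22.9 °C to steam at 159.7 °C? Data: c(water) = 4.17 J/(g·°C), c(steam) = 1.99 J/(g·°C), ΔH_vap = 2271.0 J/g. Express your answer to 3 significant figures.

q = 736 kJ

q1 (heat water 22.9→100.0 °C): 271.6 × 4.17 × 77.1 = 87321 J
q2 (vaporize at 100 °C): 271.6 × 2271.0 = 616804 J
q3 (heat steam 100.0→159.7 °C): 271.6 × 1.99 × 59.7 = 32267 J
Total: 87321 + 616804 + 32267 = 736392 J = 736 kJ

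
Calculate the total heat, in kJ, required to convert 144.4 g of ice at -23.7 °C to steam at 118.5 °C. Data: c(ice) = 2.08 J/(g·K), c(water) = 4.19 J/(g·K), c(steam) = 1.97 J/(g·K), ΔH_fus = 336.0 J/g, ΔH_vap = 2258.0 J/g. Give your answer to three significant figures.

q = 447 kJ

q1 (heat ice -23.7→0.0 °C): 144.4 × 2.08 × 23.7 = 7118 J
q2 (melt at 0 °C): 144.4 × 336.0 = 48518 J
q3 (heat water 0.0→100.0 °C): 144.4 × 4.19 × 100.0 = 60504 J
q4 (vaporize at 100 °C): 144.4 × 2258.0 = 326055 J
q5 (heat steam 100.0→118.5 °C): 144.4 × 1.97 × 18.5 = 5263 J
Total: 7118 + 48518 + 60504 + 326055 + 5263 = 447458 J = 447 kJ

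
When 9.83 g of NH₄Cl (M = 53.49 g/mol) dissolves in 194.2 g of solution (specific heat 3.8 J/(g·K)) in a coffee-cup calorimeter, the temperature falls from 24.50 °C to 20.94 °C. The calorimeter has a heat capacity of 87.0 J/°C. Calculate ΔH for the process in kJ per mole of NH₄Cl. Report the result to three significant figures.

ΔH = 16.0 kJ/mol

|ΔT| = |20.94 − 24.50| = 3.56 °C
|q_surr| = (194.2 × 3.8 + 87.0) × 3.56 = 824.96 × 3.56 = 2937 J
n(NH₄Cl) = 9.83 / 53.49 = 0.1838 mol
Temperature fell, so q_rxn = +|q_surr| = 2.937 kJ
ΔH = q_rxn / n = 15.98 kJ/mol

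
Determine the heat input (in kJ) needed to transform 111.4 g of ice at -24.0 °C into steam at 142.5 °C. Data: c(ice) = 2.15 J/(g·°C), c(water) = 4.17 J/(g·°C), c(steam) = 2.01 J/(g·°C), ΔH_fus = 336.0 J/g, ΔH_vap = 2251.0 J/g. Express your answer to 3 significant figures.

q = 350 kJ

q1 (heat ice -24.0→0.0 °C): 111.4 × 2.15 × 24.0 = 5748 J
q2 (melt at 0 °C): 111.4 × 336.0 = 37430 J
q3 (heat water 0.0→100.0 °C): 111.4 × 4.17 × 100.0 = 46454 J
q4 (vaporize at 100 °C): 111.4 × 2251.0 = 250761 J
q5 (heat steam 100.0→142.5 °C): 111.4 × 2.01 × 42.5 = 9516 J
Total: 5748 + 37430 + 46454 + 250761 + 9516 = 349909 J = 350 kJ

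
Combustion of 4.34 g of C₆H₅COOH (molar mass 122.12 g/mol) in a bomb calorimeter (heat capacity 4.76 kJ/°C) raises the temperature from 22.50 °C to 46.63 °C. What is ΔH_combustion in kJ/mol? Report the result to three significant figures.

ΔT = 46.63 − 22.50 = 24.13 °C
q_cal = C_cal × ΔT = 4.76 × 24.13 = 114.8588 kJ
n = 4.34 / 122.12 = 0.03554 mol
q_rxn = −q_cal = -114.8588 kJ
ΔH = -114.8588 / 0.03554 = -3232 kJ/mol

ΔH = -3230 kJ/mol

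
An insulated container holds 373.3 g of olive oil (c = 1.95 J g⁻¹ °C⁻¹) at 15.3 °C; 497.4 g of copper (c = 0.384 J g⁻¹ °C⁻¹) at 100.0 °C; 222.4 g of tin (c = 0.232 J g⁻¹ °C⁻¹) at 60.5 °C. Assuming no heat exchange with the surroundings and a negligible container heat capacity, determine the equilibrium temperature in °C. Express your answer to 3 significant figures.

Σ mᵢcᵢ(T − Tᵢ) = 0  ⇒  T = Σ mᵢcᵢTᵢ / Σ mᵢcᵢ
Σ mᵢcᵢ = 373.3×1.95 + 497.4×0.384 + 222.4×0.232 = 970.5334
Σ mᵢcᵢTᵢ = 727.935×15.3 + 191.0016×100.0 + 51.5968×60.5 = 33359
T = 33359 / 970.5334 = 34.37 °C

T_f = 34.4 °C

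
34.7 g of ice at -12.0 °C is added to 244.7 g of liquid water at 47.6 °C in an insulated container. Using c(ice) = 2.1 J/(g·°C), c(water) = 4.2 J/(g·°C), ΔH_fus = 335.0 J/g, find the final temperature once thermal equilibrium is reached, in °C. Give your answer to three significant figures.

Heat to bring ice to 0 °C and melt it: q₁ = 34.7×2.1×12.0 + 34.7×335.0 = 12499 J
Heat the water can supply cooling to 0 °C: 244.7×4.2×47.6 = 48920.4 J > q₁, so all ice melts.
Energy balance: 244.7×4.2×(47.6 − T) = 12499 + 34.7×4.2×(T − 0)
1027.74(47.6 − T) = 12499 + 145.74 T
48920.4 − 12499 = 1173.48 T
T = 36421.4 / 1173.48 = 31.04 °C

T_f = 31.0 °C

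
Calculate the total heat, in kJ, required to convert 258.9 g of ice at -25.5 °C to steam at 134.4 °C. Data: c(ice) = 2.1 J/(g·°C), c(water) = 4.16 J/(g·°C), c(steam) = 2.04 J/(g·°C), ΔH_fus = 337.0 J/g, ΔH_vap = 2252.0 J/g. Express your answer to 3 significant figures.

q = 810 kJ

q1 (heat ice -25.5→0.0 °C): 258.9 × 2.1 × 25.5 = 13864 J
q2 (melt at 0 °C): 258.9 × 337.0 = 87249 J
q3 (heat water 0.0→100.0 °C): 258.9 × 4.16 × 100.0 = 107702 J
q4 (vaporize at 100 °C): 258.9 × 2252.0 = 583043 J
q5 (heat steam 100.0→134.4 °C): 258.9 × 2.04 × 34.4 = 18169 J
Total: 13864 + 87249 + 107702 + 583043 + 18169 = 810027 J = 810 kJ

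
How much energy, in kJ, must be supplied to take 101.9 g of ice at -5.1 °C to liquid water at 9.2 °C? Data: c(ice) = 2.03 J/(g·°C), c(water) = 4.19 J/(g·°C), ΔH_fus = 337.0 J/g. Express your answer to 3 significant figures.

q1 (heat ice -5.1→0.0 °C): 101.9 × 2.03 × 5.1 = 1055 J
q2 (melt at 0 °C): 101.9 × 337.0 = 34340 J
q3 (heat water 0.0→9.2 °C): 101.9 × 4.19 × 9.2 = 3928 J
Total: 1055 + 34340 + 3928 = 39323 J = 39.3 kJ

q = 39.3 kJ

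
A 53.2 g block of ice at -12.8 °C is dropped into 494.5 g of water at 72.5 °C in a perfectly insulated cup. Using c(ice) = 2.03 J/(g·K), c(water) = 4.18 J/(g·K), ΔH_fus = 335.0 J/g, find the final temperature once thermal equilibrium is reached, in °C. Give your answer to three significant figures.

Heat to bring ice to 0 °C and melt it: q₁ = 53.2×2.03×12.8 + 53.2×335.0 = 19204 J
Heat the water can supply cooling to 0 °C: 494.5×4.18×72.5 = 149858 J > q₁, so all ice melts.
Energy balance: 494.5×4.18×(72.5 − T) = 19204 + 53.2×4.18×(T − 0)
2067.01(72.5 − T) = 19204 + 222.376 T
149858 − 19204 = 2289.386 T
T = 130654 / 2289.386 = 57.07 °C

T_f = 57.1 °C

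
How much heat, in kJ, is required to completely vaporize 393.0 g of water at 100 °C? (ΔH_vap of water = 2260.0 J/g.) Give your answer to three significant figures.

q = 888 kJ

q = m × ΔH_vap = 393.0 × 2260.0 = 888200 J = 888 kJ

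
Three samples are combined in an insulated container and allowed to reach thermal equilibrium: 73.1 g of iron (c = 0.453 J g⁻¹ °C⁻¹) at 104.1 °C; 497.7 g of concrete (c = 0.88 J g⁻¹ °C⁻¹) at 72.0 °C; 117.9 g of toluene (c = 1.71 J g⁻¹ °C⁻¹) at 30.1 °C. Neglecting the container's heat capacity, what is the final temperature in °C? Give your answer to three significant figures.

Σ mᵢcᵢ(T − Tᵢ) = 0  ⇒  T = Σ mᵢcᵢTᵢ / Σ mᵢcᵢ
Σ mᵢcᵢ = 73.1×0.453 + 497.7×0.88 + 117.9×1.71 = 672.6993
Σ mᵢcᵢTᵢ = 33.1143×104.1 + 437.976×72.0 + 201.609×30.1 = 41050
T = 41050 / 672.6993 = 61.02 °C

T_f = 61.0 °C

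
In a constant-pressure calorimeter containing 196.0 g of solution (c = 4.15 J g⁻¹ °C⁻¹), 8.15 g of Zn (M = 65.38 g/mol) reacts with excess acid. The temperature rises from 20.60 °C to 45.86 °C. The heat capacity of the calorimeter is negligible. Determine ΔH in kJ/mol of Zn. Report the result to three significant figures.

ΔH = -165 kJ/mol

|ΔT| = |45.86 − 20.60| = 25.26 °C
|q_surr| = (196.0 × 4.15) × 25.26 = 813.4 × 25.26 = 20550 J
n(Zn) = 8.15 / 65.38 = 0.1247 mol
Temperature rose, so q_rxn = −|q_surr| = -20.55 kJ
ΔH = q_rxn / n = -164.8 kJ/mol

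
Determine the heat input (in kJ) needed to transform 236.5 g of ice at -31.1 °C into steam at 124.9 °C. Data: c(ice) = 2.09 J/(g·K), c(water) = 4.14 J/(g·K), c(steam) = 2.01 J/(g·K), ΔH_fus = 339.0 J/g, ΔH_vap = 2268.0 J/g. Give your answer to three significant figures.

q1 (heat ice -31.1→0.0 °C): 236.5 × 2.09 × 31.1 = 15372 J
q2 (melt at 0 °C): 236.5 × 339.0 = 80174 J
q3 (heat water 0.0→100.0 °C): 236.5 × 4.14 × 100.0 = 97911 J
q4 (vaporize at 100 °C): 236.5 × 2268.0 = 536382 J
q5 (heat steam 100.0→124.9 °C): 236.5 × 2.01 × 24.9 = 11837 J
Total: 15372 + 80174 + 97911 + 536382 + 11837 = 741676 J = 742 kJ

q = 742 kJ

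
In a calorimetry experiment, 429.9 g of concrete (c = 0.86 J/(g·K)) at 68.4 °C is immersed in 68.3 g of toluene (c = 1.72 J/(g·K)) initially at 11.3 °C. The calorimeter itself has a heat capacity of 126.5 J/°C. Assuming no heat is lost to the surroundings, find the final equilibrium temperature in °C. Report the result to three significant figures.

T_f = 45.7 °C

Heat lost by concrete = heat gained by toluene + calorimeter.
(429.9)(0.86)(68.4 − T) = [(68.3)(1.72) + 126.5](T − 11.3)
369.714 (68.4 − T) = 243.976 (T − 11.3)
25288 − 369.714 T = 243.976 T − 2756.9
28044.9 = 613.690 T
T = 45.70 °C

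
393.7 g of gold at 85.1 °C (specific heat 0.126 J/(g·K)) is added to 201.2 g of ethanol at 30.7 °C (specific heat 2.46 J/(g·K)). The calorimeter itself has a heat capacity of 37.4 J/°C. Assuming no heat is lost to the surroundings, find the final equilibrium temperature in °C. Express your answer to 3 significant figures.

T_f = 35.3 °C

Heat lost by gold = heat gained by ethanol + calorimeter.
(393.7)(0.126)(85.1 − T) = [(201.2)(2.46) + 37.4](T − 30.7)
49.6062 (85.1 − T) = 532.352 (T − 30.7)
4221.5 − 49.6062 T = 532.352 T − 16343
20564.5 = 581.9582 T
T = 35.34 °C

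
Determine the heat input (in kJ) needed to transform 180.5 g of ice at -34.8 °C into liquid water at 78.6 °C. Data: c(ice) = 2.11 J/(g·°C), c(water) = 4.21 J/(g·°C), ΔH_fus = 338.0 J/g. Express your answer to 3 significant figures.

q = 134 kJ

q1 (heat ice -34.8→0.0 °C): 180.5 × 2.11 × 34.8 = 13254 J
q2 (melt at 0 °C): 180.5 × 338.0 = 61009 J
q3 (heat water 0.0→78.6 °C): 180.5 × 4.21 × 78.6 = 59729 J
Total: 13254 + 61009 + 59729 = 133992 J = 134 kJ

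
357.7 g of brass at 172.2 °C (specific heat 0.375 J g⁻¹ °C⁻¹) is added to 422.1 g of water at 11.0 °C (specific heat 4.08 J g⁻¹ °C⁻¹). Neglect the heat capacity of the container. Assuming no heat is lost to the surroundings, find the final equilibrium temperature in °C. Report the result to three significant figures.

Heat lost by brass = heat gained by water.
(357.7)(0.375)(172.2 − T) = (422.1)(4.08)(T − 11.0)
134.1375 (172.2 − T) = 1722.168 (T − 11.0)
23098 − 134.1375 T = 1722.168 T − 18944
42042 = 1856.3055 T
T = 22.648 °C

T_f = 22.6 °C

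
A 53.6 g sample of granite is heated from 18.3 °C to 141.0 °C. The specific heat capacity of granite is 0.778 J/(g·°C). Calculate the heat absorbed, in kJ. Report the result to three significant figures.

q = 5.12 kJ

q = m c ΔT = 53.6 × 0.778 × (141.0 − 18.3)
q = 53.6 × 0.778 × 122.7 = 5117 J = 5.12 kJ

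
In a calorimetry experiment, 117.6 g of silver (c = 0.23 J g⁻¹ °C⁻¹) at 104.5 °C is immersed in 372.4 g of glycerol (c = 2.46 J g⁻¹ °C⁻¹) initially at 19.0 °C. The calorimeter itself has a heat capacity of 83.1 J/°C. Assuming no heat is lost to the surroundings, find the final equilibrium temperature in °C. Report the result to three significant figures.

T_f = 21.3 °C

Heat lost by silver = heat gained by glycerol + calorimeter.
(117.6)(0.23)(104.5 − T) = [(372.4)(2.46) + 83.1](T − 19.0)
27.048 (104.5 − T) = 999.204 (T − 19.0)
2826.5 − 27.048 T = 999.204 T − 18985
21811.5 = 1026.252 T
T = 21.25 °C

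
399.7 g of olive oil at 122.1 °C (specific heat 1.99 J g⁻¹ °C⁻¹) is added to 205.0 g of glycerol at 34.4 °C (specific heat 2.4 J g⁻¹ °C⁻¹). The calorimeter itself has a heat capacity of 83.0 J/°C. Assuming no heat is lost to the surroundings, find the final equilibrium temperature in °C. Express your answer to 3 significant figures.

T_f = 85.3 °C

Heat lost by olive oil = heat gained by glycerol + calorimeter.
(399.7)(1.99)(122.1 − T) = [(205.0)(2.4) + 83.0](T − 34.4)
795.403 (122.1 − T) = 575 (T − 34.4)
97119 − 795.403 T = 575 T − 19780
116899 = 1370.403 T
T = 85.30 °C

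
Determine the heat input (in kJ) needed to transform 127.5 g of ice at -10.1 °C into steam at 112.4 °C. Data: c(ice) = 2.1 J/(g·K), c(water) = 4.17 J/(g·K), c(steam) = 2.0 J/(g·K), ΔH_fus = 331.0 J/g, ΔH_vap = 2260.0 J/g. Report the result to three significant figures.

q1 (heat ice -10.1→0.0 °C): 127.5 × 2.1 × 10.1 = 2704 J
q2 (melt at 0 °C): 127.5 × 331.0 = 42203 J
q3 (heat water 0.0→100.0 °C): 127.5 × 4.17 × 100.0 = 53168 J
q4 (vaporize at 100 °C): 127.5 × 2260.0 = 288150 J
q5 (heat steam 100.0→112.4 °C): 127.5 × 2.0 × 12.4 = 3162 J
Total: 2704 + 42203 + 53168 + 288150 + 3162 = 389387 J = 389 kJ

q = 389 kJ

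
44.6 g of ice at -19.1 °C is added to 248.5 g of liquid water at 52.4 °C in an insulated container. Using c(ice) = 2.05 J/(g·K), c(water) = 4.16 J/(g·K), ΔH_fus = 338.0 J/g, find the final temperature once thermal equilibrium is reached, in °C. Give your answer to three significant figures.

Heat to bring ice to 0 °C and melt it: q₁ = 44.6×2.05×19.1 + 44.6×338.0 = 16821 J
Heat the water can supply cooling to 0 °C: 248.5×4.16×52.4 = 54169.0 J > q₁, so all ice melts.
Energy balance: 248.5×4.16×(52.4 − T) = 16821 + 44.6×4.16×(T − 0)
1033.76(52.4 − T) = 16821 + 185.536 T
54169.0 − 16821 = 1219.296 T
T = 37348.0 / 1219.296 = 30.63 °C

T_f = 30.6 °C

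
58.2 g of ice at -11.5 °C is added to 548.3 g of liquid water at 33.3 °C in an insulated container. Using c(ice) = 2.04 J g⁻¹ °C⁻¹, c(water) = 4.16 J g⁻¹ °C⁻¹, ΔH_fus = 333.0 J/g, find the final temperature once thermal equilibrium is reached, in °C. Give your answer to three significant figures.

Heat to bring ice to 0 °C and melt it: q₁ = 58.2×2.04×11.5 + 58.2×333.0 = 20746 J
Heat the water can supply cooling to 0 °C: 548.3×4.16×33.3 = 75954.9 J > q₁, so all ice melts.
Energy balance: 548.3×4.16×(33.3 − T) = 20746 + 58.2×4.16×(T − 0)
2280.928(33.3 − T) = 20746 + 242.112 T
75954.9 − 20746 = 2523.040 T
T = 55208.9 / 2523.040 = 21.88 °C

T_f = 21.9 °C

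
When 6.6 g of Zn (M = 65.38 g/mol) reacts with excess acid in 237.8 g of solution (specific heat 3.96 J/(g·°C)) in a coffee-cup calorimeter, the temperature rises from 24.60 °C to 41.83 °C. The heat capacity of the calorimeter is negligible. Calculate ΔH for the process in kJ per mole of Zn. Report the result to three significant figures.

|ΔT| = |41.83 − 24.60| = 17.23 °C
|q_surr| = (237.8 × 3.96) × 17.23 = 941.688 × 17.23 = 16230 J
n(Zn) = 6.6 / 65.38 = 0.1009 mol
Temperature rose, so q_rxn = −|q_surr| = -16.23 kJ
ΔH = q_rxn / n = -160.9 kJ/mol

ΔH = -161 kJ/mol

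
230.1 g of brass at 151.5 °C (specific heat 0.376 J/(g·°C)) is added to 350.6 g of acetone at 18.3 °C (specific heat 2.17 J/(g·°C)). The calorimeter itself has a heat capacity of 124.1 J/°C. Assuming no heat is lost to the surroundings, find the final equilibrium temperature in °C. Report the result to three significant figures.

Heat lost by brass = heat gained by acetone + calorimeter.
(230.1)(0.376)(151.5 − T) = [(350.6)(2.17) + 124.1](T − 18.3)
86.5176 (151.5 − T) = 884.902 (T − 18.3)
13107 − 86.5176 T = 884.902 T − 16194
29301 = 971.4196 T
T = 30.16 °C

T_f = 30.2 °C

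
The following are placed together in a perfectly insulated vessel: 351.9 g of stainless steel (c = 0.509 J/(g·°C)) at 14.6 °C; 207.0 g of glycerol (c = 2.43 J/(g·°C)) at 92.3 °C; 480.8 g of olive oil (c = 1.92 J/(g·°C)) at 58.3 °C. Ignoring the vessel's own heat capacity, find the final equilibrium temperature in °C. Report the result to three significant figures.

Σ mᵢcᵢ(T − Tᵢ) = 0  ⇒  T = Σ mᵢcᵢTᵢ / Σ mᵢcᵢ
Σ mᵢcᵢ = 351.9×0.509 + 207.0×2.43 + 480.8×1.92 = 1605.2631
Σ mᵢcᵢTᵢ = 179.1171×14.6 + 503.01×92.3 + 923.136×58.3 = 102860
T = 102860 / 1605.2631 = 64.08 °C

T_f = 64.1 °C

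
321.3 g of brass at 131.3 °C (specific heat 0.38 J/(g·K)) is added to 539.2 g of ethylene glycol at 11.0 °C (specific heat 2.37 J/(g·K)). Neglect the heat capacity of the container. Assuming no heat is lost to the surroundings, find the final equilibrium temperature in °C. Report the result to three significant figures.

Heat lost by brass = heat gained by ethylene glycol.
(321.3)(0.38)(131.3 − T) = (539.2)(2.37)(T − 11.0)
122.094 (131.3 − T) = 1277.904 (T − 11.0)
16031 − 122.094 T = 1277.904 T − 14057
30088 = 1399.998 T
T = 21.49 °C

T_f = 21.5 °C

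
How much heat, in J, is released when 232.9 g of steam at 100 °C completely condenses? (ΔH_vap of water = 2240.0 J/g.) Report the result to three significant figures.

q = 522000 J

q = m × ΔH_vap = 232.9 × 2240.0 = 521700 J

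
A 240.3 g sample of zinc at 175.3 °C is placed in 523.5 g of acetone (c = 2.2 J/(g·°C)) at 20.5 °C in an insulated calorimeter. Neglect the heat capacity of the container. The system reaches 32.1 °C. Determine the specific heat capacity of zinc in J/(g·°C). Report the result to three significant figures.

q_gained = (523.5 × 2.2) × (32.1 − 20.5) = 13360 J
q_lost = 240.3 × c × (175.3 − 32.1) = 34410.96 c
Set equal: c = 13360 / 34410.96 = 0.388 J/(g·°C)

c = 0.388 J/(g·°C)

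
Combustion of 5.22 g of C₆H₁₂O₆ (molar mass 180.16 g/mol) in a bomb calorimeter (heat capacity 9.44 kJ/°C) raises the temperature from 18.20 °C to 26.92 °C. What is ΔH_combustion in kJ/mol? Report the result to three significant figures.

ΔT = 26.92 − 18.20 = 8.72 °C
q_cal = C_cal × ΔT = 9.44 × 8.72 = 82.3168 kJ
n = 5.22 / 180.16 = 0.02897 mol
q_rxn = −q_cal = -82.3168 kJ
ΔH = -82.3168 / 0.02897 = -2841 kJ/mol

ΔH = -2840 kJ/mol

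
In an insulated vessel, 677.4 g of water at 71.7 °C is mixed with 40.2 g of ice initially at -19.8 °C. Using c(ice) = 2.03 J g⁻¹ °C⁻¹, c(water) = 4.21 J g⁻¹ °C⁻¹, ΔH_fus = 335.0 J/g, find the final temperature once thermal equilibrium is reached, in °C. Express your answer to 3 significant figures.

Heat to bring ice to 0 °C and melt it: q₁ = 40.2×2.03×19.8 + 40.2×335.0 = 15083 J
Heat the water can supply cooling to 0 °C: 677.4×4.21×71.7 = 204478 J > q₁, so all ice melts.
Energy balance: 677.4×4.21×(71.7 − T) = 15083 + 40.2×4.21×(T − 0)
2851.854(71.7 − T) = 15083 + 169.242 T
204478 − 15083 = 3021.096 T
T = 189395 / 3021.096 = 62.69 °C

T_f = 62.7 °C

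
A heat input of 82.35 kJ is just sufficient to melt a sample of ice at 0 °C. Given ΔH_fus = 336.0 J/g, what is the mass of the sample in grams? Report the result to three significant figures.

m = q / ΔH_fus = 82350 J / 336.0 J/g = 245 g

m = 245 g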